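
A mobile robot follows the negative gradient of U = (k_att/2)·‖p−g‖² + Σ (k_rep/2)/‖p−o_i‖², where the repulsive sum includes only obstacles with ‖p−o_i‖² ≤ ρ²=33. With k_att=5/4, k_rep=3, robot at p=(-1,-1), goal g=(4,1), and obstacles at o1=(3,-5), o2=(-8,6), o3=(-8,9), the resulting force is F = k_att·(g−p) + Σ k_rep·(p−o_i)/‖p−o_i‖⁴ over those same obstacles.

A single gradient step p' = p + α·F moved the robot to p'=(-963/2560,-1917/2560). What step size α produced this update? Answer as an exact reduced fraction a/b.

F_att = 5/4·(g−p) = 5/4·(5,2) = (6.2500,2.5000)
o1: d²=32 ≤ ρ²=33; F_rep = 3·(-4,4)/32² = (-0.0117,0.0117)
o2: d²=98 > ρ²=33 → inactive
o3: d²=149 > ρ²=33 → inactive
F = F_att + ΣF_rep = (6.2383,2.5117)
Δp = p'−p = (0.6238,0.2512); α = Δx/Fx = (1597/2560) / (1597/256) = 1/10
check: Δy/Fy = (643/2560) / (643/256) = 1/10 ✓

α = 1/10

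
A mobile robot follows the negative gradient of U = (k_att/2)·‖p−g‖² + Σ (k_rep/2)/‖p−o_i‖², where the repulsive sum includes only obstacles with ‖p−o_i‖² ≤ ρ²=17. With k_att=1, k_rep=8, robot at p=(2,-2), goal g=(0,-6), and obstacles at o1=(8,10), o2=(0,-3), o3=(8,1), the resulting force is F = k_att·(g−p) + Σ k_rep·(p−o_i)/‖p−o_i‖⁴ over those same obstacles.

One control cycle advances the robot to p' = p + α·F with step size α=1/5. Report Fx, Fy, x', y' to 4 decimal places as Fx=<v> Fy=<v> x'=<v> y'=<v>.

Fx=-1.3600 Fy=-3.6800 x'=1.7280 y'=-2.7360

F_att = 1·(g−p) = 1·(-2,-4) = (-2.0000,-4.0000)
o1: d²=180 > ρ²=17 → inactive
o2: d²=5 ≤ ρ²=17; F_rep = 8·(2,1)/5² = (0.6400,0.3200)
o3: d²=45 > ρ²=17 → inactive
F = F_att + ΣF_rep = (-1.3600,-3.6800)
p' = p + 1/5·F = (1.7280,-2.7360)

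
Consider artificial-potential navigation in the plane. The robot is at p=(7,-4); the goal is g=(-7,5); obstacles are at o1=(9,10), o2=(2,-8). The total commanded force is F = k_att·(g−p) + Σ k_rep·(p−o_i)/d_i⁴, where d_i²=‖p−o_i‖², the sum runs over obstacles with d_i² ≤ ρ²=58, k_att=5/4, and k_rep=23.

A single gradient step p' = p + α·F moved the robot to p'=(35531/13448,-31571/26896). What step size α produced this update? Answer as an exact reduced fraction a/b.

F_att = 5/4·(g−p) = 5/4·(-14,9) = (-17.5000,11.2500)
o1: d²=200 > ρ²=58 → inactive
o2: d²=41 ≤ ρ²=58; F_rep = 23·(5,4)/41² = (0.0684,0.0547)
F = F_att + ΣF_rep = (-17.4316,11.3047)
Δp = p'−p = (-4.3579,2.8262); α = Δx/Fx = (-58605/13448) / (-58605/3362) = 1/4
check: Δy/Fy = (76013/26896) / (76013/6724) = 1/4 ✓

α = 1/4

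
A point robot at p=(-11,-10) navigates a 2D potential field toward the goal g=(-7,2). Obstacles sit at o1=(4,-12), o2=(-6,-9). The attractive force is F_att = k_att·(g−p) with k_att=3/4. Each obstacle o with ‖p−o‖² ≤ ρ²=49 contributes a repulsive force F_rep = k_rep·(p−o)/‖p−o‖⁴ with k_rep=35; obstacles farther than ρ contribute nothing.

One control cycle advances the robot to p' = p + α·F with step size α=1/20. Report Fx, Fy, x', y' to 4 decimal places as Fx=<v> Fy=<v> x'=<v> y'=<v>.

Fx=2.7411 Fy=8.9482 x'=-10.8629 y'=-9.5526

F_att = 3/4·(g−p) = 3/4·(4,12) = (3.0000,9.0000)
o1: d²=229 > ρ²=49 → inactive
o2: d²=26 ≤ ρ²=49; F_rep = 35·(-5,-1)/26² = (-0.2589,-0.0518)
F = F_att + ΣF_rep = (2.7411,8.9482)
p' = p + 1/20·F = (-10.8629,-9.5526)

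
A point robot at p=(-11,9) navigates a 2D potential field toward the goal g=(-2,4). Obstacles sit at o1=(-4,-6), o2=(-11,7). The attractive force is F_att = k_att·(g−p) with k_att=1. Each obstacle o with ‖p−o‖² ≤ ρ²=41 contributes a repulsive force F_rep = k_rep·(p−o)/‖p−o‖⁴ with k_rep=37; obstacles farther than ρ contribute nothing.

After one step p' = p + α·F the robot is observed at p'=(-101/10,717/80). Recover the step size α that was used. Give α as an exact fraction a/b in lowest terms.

α = 1/10

F_att = 1·(g−p) = 1·(9,-5) = (9.0000,-5.0000)
o1: d²=274 > ρ²=41 → inactive
o2: d²=4 ≤ ρ²=41; F_rep = 37·(0,2)/4² = (0.0000,4.6250)
F = F_att + ΣF_rep = (9.0000,-0.3750)
Δp = p'−p = (0.9000,-0.0375); α = Δx/Fx = (9/10) / (9) = 1/10
check: Δy/Fy = (-3/80) / (-3/8) = 1/10 ✓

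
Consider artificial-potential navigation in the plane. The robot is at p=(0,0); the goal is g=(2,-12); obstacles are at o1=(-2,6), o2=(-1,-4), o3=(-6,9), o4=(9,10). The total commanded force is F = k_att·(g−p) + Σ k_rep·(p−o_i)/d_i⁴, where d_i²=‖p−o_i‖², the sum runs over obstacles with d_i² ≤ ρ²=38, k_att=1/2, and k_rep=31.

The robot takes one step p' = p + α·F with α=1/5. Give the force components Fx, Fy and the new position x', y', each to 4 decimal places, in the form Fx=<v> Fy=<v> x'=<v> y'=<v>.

F_att = 1/2·(g−p) = 1/2·(2,-12) = (1.0000,-6.0000)
o1: d²=40 > ρ²=38 → inactive
o2: d²=17 ≤ ρ²=38; F_rep = 31·(1,4)/17² = (0.1073,0.4291)
o3: d²=117 > ρ²=38 → inactive
o4: d²=181 > ρ²=38 → inactive
F = F_att + ΣF_rep = (1.1073,-5.5709)
p' = p + 1/5·F = (0.2215,-1.1142)

Fx=1.1073 Fy=-5.5709 x'=0.2215 y'=-1.1142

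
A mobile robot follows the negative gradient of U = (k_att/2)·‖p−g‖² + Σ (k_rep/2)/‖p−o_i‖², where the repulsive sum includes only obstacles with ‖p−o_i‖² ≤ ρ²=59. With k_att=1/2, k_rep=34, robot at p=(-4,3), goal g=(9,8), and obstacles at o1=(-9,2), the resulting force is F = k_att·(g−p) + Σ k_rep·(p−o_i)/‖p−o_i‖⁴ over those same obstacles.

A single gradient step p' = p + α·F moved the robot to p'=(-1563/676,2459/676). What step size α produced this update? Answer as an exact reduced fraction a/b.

F_att = 1/2·(g−p) = 1/2·(13,5) = (6.5000,2.5000)
o1: d²=26 ≤ ρ²=59; F_rep = 34·(5,1)/26² = (0.2515,0.0503)
F = F_att + ΣF_rep = (6.7515,2.5503)
Δp = p'−p = (1.6879,0.6376); α = Δx/Fx = (1141/676) / (1141/169) = 1/4
check: Δy/Fy = (431/676) / (431/169) = 1/4 ✓

α = 1/4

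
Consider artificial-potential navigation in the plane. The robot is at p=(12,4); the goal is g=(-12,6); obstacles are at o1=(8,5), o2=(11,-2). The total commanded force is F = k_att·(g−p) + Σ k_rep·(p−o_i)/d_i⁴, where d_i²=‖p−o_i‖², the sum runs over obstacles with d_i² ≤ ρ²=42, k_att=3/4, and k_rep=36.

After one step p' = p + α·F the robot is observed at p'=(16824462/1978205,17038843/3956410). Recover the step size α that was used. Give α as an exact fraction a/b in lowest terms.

α = 1/5

F_att = 3/4·(g−p) = 3/4·(-24,2) = (-18.0000,1.5000)
o1: d²=17 ≤ ρ²=42; F_rep = 36·(4,-1)/17² = (0.4983,-0.1246)
o2: d²=37 ≤ ρ²=42; F_rep = 36·(1,6)/37² = (0.0263,0.1578)
F = F_att + ΣF_rep = (-17.4754,1.5332)
Δp = p'−p = (-3.4951,0.3066); α = Δx/Fx = (-6913998/1978205) / (-6913998/395641) = 1/5
check: Δy/Fy = (1213203/3956410) / (1213203/791282) = 1/5 ✓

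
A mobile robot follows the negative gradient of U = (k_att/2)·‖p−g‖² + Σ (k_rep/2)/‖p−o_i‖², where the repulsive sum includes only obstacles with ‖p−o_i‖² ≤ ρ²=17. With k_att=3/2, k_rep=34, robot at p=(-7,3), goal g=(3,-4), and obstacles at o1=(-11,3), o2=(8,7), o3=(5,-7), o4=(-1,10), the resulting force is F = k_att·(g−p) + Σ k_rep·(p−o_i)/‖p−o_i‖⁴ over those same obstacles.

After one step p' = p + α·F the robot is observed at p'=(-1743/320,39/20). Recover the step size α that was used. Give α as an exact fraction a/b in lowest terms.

α = 1/10

F_att = 3/2·(g−p) = 3/2·(10,-7) = (15.0000,-10.5000)
o1: d²=16 ≤ ρ²=17; F_rep = 34·(4,0)/16² = (0.5312,0.0000)
o2: d²=241 > ρ²=17 → inactive
o3: d²=244 > ρ²=17 → inactive
o4: d²=85 > ρ²=17 → inactive
F = F_att + ΣF_rep = (15.5312,-10.5000)
Δp = p'−p = (1.5531,-1.0500); α = Δx/Fx = (497/320) / (497/32) = 1/10
check: Δy/Fy = (-21/20) / (-21/2) = 1/10 ✓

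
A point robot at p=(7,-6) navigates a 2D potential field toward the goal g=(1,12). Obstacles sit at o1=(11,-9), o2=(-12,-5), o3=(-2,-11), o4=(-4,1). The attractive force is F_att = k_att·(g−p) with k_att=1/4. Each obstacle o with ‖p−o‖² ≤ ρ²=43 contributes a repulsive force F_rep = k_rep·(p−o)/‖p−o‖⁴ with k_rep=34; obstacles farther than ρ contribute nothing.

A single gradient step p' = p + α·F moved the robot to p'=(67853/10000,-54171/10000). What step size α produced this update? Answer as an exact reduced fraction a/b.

F_att = 1/4·(g−p) = 1/4·(-6,18) = (-1.5000,4.5000)
o1: d²=25 ≤ ρ²=43; F_rep = 34·(-4,3)/25² = (-0.2176,0.1632)
o2: d²=362 > ρ²=43 → inactive
o3: d²=106 > ρ²=43 → inactive
o4: d²=170 > ρ²=43 → inactive
F = F_att + ΣF_rep = (-1.7176,4.6632)
Δp = p'−p = (-0.2147,0.5829); α = Δx/Fx = (-2147/10000) / (-2147/1250) = 1/8
check: Δy/Fy = (5829/10000) / (5829/1250) = 1/8 ✓

α = 1/8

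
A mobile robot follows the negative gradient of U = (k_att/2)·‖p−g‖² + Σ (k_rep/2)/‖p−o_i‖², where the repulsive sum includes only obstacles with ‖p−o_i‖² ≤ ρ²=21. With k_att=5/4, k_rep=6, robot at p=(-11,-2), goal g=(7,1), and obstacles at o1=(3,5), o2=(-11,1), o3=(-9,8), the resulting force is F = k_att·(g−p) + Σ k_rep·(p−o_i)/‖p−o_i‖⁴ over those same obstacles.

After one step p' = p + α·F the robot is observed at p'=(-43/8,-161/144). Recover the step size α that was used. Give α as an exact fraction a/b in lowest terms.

α = 1/4

F_att = 5/4·(g−p) = 5/4·(18,3) = (22.5000,3.7500)
o1: d²=245 > ρ²=21 → inactive
o2: d²=9 ≤ ρ²=21; F_rep = 6·(0,-3)/9² = (0.0000,-0.2222)
o3: d²=104 > ρ²=21 → inactive
F = F_att + ΣF_rep = (22.5000,3.5278)
Δp = p'−p = (5.6250,0.8819); α = Δx/Fx = (45/8) / (45/2) = 1/4
check: Δy/Fy = (127/144) / (127/36) = 1/4 ✓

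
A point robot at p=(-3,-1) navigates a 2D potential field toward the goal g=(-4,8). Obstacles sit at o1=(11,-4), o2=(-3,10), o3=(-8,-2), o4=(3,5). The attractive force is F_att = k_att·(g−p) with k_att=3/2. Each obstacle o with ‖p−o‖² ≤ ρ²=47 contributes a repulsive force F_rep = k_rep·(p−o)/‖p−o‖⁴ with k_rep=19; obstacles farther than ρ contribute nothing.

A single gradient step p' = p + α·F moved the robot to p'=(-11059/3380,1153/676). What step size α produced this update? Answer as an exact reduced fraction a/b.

α = 1/5

F_att = 3/2·(g−p) = 3/2·(-1,9) = (-1.5000,13.5000)
o1: d²=205 > ρ²=47 → inactive
o2: d²=121 > ρ²=47 → inactive
o3: d²=26 ≤ ρ²=47; F_rep = 19·(5,1)/26² = (0.1405,0.0281)
o4: d²=72 > ρ²=47 → inactive
F = F_att + ΣF_rep = (-1.3595,13.5281)
Δp = p'−p = (-0.2719,2.7056); α = Δx/Fx = (-919/3380) / (-919/676) = 1/5
check: Δy/Fy = (1829/676) / (9145/676) = 1/5 ✓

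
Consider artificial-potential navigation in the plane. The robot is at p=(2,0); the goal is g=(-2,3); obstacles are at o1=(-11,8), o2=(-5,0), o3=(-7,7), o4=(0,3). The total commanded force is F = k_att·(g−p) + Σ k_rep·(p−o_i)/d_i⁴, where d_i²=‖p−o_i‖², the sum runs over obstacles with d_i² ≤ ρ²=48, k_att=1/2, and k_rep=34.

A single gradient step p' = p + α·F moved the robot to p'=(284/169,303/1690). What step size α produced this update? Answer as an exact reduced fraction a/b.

F_att = 1/2·(g−p) = 1/2·(-4,3) = (-2.0000,1.5000)
o1: d²=233 > ρ²=48 → inactive
o2: d²=49 > ρ²=48 → inactive
o3: d²=130 > ρ²=48 → inactive
o4: d²=13 ≤ ρ²=48; F_rep = 34·(2,-3)/13² = (0.4024,-0.6036)
F = F_att + ΣF_rep = (-1.5976,0.8964)
Δp = p'−p = (-0.3195,0.1793); α = Δx/Fx = (-54/169) / (-270/169) = 1/5
check: Δy/Fy = (303/1690) / (303/338) = 1/5 ✓

α = 1/5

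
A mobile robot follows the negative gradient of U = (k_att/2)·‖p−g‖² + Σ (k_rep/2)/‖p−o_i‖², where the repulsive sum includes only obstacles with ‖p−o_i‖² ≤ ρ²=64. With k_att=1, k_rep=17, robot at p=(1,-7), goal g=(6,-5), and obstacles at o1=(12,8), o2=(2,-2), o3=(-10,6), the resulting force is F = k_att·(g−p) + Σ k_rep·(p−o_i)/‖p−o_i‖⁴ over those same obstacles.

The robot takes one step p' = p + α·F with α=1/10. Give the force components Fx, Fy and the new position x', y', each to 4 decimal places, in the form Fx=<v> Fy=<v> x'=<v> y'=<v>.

Fx=4.9749 Fy=1.8743 x'=1.4975 y'=-6.8126

F_att = 1·(g−p) = 1·(5,2) = (5.0000,2.0000)
o1: d²=346 > ρ²=64 → inactive
o2: d²=26 ≤ ρ²=64; F_rep = 17·(-1,-5)/26² = (-0.0251,-0.1257)
o3: d²=290 > ρ²=64 → inactive
F = F_att + ΣF_rep = (4.9749,1.8743)
p' = p + 1/10·F = (1.4975,-6.8126)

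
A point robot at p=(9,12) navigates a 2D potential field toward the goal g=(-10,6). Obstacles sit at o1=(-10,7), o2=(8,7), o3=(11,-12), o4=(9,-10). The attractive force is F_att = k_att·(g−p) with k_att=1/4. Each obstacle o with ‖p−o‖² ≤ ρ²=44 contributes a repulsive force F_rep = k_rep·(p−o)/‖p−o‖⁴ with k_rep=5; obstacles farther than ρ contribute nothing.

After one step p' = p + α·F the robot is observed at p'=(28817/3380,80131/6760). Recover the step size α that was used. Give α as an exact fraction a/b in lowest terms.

α = 1/10

F_att = 1/4·(g−p) = 1/4·(-19,-6) = (-4.7500,-1.5000)
o1: d²=386 > ρ²=44 → inactive
o2: d²=26 ≤ ρ²=44; F_rep = 5·(1,5)/26² = (0.0074,0.0370)
o3: d²=580 > ρ²=44 → inactive
o4: d²=484 > ρ²=44 → inactive
F = F_att + ΣF_rep = (-4.7426,-1.4630)
Δp = p'−p = (-0.4743,-0.1463); α = Δx/Fx = (-1603/3380) / (-1603/338) = 1/10
check: Δy/Fy = (-989/6760) / (-989/676) = 1/10 ✓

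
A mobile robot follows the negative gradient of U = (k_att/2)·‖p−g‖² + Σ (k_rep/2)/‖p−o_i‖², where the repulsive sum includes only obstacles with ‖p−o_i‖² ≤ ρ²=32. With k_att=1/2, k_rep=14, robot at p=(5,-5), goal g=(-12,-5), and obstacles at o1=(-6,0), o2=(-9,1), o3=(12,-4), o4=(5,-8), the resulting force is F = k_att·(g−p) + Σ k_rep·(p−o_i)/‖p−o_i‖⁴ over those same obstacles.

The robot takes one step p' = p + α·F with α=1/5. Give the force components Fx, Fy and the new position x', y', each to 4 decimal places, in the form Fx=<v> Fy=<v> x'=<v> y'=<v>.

F_att = 1/2·(g−p) = 1/2·(-17,0) = (-8.5000,0.0000)
o1: d²=146 > ρ²=32 → inactive
o2: d²=232 > ρ²=32 → inactive
o3: d²=50 > ρ²=32 → inactive
o4: d²=9 ≤ ρ²=32; F_rep = 14·(0,3)/9² = (0.0000,0.5185)
F = F_att + ΣF_rep = (-8.5000,0.5185)
p' = p + 1/5·F = (3.3000,-4.8963)

Fx=-8.5000 Fy=0.5185 x'=3.3000 y'=-4.8963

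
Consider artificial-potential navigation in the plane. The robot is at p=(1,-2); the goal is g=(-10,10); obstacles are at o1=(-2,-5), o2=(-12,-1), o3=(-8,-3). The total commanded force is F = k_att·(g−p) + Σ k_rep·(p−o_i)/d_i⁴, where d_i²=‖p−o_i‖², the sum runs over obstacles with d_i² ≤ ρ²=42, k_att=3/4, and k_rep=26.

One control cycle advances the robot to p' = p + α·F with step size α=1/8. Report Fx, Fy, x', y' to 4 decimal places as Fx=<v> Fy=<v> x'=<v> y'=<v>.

Fx=-8.0093 Fy=9.2407 x'=-0.0012 y'=-0.8449

F_att = 3/4·(g−p) = 3/4·(-11,12) = (-8.2500,9.0000)
o1: d²=18 ≤ ρ²=42; F_rep = 26·(3,3)/18² = (0.2407,0.2407)
o2: d²=170 > ρ²=42 → inactive
o3: d²=82 > ρ²=42 → inactive
F = F_att + ΣF_rep = (-8.0093,9.2407)
p' = p + 1/8·F = (-0.0012,-0.8449)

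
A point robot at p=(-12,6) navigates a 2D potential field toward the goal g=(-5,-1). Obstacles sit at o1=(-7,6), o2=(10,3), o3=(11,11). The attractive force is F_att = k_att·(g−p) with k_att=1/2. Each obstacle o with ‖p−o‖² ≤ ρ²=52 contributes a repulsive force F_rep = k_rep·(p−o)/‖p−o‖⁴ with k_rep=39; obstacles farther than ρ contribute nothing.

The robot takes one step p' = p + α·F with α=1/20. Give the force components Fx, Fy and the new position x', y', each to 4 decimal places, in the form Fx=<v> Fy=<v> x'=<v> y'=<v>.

F_att = 1/2·(g−p) = 1/2·(7,-7) = (3.5000,-3.5000)
o1: d²=25 ≤ ρ²=52; F_rep = 39·(-5,0)/25² = (-0.3120,0.0000)
o2: d²=493 > ρ²=52 → inactive
o3: d²=554 > ρ²=52 → inactive
F = F_att + ΣF_rep = (3.1880,-3.5000)
p' = p + 1/20·F = (-11.8406,5.8250)

Fx=3.1880 Fy=-3.5000 x'=-11.8406 y'=5.8250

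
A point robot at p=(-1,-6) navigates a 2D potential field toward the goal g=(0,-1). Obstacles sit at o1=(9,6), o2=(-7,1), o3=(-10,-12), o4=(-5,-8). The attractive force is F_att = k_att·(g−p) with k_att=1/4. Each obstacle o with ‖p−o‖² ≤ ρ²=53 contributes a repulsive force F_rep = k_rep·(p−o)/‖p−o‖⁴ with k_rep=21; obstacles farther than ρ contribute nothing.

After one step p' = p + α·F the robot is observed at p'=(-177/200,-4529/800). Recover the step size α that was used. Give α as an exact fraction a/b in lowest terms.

α = 1/4

F_att = 1/4·(g−p) = 1/4·(1,5) = (0.2500,1.2500)
o1: d²=244 > ρ²=53 → inactive
o2: d²=85 > ρ²=53 → inactive
o3: d²=117 > ρ²=53 → inactive
o4: d²=20 ≤ ρ²=53; F_rep = 21·(4,2)/20² = (0.2100,0.1050)
F = F_att + ΣF_rep = (0.4600,1.3550)
Δp = p'−p = (0.1150,0.3387); α = Δx/Fx = (23/200) / (23/50) = 1/4
check: Δy/Fy = (271/800) / (271/200) = 1/4 ✓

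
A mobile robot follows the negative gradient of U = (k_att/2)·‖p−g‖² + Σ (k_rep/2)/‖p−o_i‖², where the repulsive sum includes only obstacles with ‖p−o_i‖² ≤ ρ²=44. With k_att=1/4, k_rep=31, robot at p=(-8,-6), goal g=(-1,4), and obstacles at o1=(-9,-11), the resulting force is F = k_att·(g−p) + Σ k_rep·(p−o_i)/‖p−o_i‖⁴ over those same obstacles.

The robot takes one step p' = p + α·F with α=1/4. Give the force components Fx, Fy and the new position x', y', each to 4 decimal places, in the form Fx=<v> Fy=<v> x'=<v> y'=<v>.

F_att = 1/4·(g−p) = 1/4·(7,10) = (1.7500,2.5000)
o1: d²=26 ≤ ρ²=44; F_rep = 31·(1,5)/26² = (0.0459,0.2293)
F = F_att + ΣF_rep = (1.7959,2.7293)
p' = p + 1/4·F = (-7.5510,-5.3177)

Fx=1.7959 Fy=2.7293 x'=-7.5510 y'=-5.3177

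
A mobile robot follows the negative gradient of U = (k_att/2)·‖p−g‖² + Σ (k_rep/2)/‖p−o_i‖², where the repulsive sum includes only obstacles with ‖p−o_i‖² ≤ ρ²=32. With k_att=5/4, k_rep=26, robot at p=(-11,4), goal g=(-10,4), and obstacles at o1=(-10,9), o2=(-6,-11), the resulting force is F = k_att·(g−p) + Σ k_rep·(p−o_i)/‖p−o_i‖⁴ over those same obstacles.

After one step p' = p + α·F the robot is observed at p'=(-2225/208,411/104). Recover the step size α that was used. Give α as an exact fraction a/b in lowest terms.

α = 1/4

F_att = 5/4·(g−p) = 5/4·(1,0) = (1.2500,0.0000)
o1: d²=26 ≤ ρ²=32; F_rep = 26·(-1,-5)/26² = (-0.0385,-0.1923)
o2: d²=250 > ρ²=32 → inactive
F = F_att + ΣF_rep = (1.2115,-0.1923)
Δp = p'−p = (0.3029,-0.0481); α = Δx/Fx = (63/208) / (63/52) = 1/4
check: Δy/Fy = (-5/104) / (-5/26) = 1/4 ✓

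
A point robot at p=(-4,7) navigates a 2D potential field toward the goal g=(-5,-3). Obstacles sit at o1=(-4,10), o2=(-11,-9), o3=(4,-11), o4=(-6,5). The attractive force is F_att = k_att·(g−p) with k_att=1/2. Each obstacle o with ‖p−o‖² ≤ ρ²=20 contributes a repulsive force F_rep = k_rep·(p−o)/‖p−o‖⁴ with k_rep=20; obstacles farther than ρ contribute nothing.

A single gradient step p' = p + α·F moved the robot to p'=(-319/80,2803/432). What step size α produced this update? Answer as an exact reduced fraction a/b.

α = 1/10

F_att = 1/2·(g−p) = 1/2·(-1,-10) = (-0.5000,-5.0000)
o1: d²=9 ≤ ρ²=20; F_rep = 20·(0,-3)/9² = (0.0000,-0.7407)
o2: d²=305 > ρ²=20 → inactive
o3: d²=388 > ρ²=20 → inactive
o4: d²=8 ≤ ρ²=20; F_rep = 20·(2,2)/8² = (0.6250,0.6250)
F = F_att + ΣF_rep = (0.1250,-5.1157)
Δp = p'−p = (0.0125,-0.5116); α = Δx/Fx = (1/80) / (1/8) = 1/10
check: Δy/Fy = (-221/432) / (-1105/216) = 1/10 ✓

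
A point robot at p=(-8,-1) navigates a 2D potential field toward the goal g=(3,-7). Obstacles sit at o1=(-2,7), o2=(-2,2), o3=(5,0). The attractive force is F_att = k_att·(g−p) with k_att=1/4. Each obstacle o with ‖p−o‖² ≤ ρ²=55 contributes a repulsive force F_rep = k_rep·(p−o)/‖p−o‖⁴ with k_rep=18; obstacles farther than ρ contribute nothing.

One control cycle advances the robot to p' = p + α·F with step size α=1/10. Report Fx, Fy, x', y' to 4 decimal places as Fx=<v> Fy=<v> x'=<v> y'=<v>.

Fx=2.6967 Fy=-1.5267 x'=-7.7303 y'=-1.1527

F_att = 1/4·(g−p) = 1/4·(11,-6) = (2.7500,-1.5000)
o1: d²=100 > ρ²=55 → inactive
o2: d²=45 ≤ ρ²=55; F_rep = 18·(-6,-3)/45² = (-0.0533,-0.0267)
o3: d²=170 > ρ²=55 → inactive
F = F_att + ΣF_rep = (2.6967,-1.5267)
p' = p + 1/10·F = (-7.7303,-1.1527)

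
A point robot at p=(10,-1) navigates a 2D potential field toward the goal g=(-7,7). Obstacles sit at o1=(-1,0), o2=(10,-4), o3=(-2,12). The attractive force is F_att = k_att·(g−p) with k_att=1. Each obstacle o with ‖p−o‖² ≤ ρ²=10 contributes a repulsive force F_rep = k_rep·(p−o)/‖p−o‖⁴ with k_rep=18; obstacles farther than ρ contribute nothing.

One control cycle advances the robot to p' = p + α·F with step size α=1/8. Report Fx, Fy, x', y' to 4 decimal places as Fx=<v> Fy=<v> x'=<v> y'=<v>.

F_att = 1·(g−p) = 1·(-17,8) = (-17.0000,8.0000)
o1: d²=122 > ρ²=10 → inactive
o2: d²=9 ≤ ρ²=10; F_rep = 18·(0,3)/9² = (0.0000,0.6667)
o3: d²=313 > ρ²=10 → inactive
F = F_att + ΣF_rep = (-17.0000,8.6667)
p' = p + 1/8·F = (7.8750,0.0833)

Fx=-17.0000 Fy=8.6667 x'=7.8750 y'=0.0833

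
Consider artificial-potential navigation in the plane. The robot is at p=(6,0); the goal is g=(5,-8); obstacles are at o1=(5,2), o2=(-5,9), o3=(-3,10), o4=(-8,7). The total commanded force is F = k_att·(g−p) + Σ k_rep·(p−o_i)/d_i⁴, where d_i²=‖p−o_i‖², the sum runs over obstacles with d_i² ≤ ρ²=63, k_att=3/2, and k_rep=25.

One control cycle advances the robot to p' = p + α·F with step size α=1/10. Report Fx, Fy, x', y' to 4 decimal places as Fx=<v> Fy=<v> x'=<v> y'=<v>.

Fx=-0.5000 Fy=-14.0000 x'=5.9500 y'=-1.4000

F_att = 3/2·(g−p) = 3/2·(-1,-8) = (-1.5000,-12.0000)
o1: d²=5 ≤ ρ²=63; F_rep = 25·(1,-2)/5² = (1.0000,-2.0000)
o2: d²=202 > ρ²=63 → inactive
o3: d²=181 > ρ²=63 → inactive
o4: d²=245 > ρ²=63 → inactive
F = F_att + ΣF_rep = (-0.5000,-14.0000)
p' = p + 1/10·F = (5.9500,-1.4000)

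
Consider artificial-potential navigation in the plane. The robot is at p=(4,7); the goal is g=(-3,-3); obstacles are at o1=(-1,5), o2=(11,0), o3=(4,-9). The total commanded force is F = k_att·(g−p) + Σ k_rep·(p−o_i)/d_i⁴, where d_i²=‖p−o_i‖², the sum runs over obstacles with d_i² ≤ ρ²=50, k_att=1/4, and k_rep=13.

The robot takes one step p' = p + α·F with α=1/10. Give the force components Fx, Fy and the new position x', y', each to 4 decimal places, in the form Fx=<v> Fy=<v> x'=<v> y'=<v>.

F_att = 1/4·(g−p) = 1/4·(-7,-10) = (-1.7500,-2.5000)
o1: d²=29 ≤ ρ²=50; F_rep = 13·(5,2)/29² = (0.0773,0.0309)
o2: d²=98 > ρ²=50 → inactive
o3: d²=256 > ρ²=50 → inactive
F = F_att + ΣF_rep = (-1.6727,-2.4691)
p' = p + 1/10·F = (3.8327,6.7531)

Fx=-1.6727 Fy=-2.4691 x'=3.8327 y'=6.7531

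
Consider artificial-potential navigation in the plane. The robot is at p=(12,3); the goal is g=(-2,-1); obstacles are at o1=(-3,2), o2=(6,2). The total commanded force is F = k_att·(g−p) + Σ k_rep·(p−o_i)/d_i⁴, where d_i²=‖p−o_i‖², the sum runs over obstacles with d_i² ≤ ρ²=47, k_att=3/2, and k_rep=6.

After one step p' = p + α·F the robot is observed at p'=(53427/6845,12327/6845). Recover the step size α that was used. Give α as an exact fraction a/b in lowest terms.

F_att = 3/2·(g−p) = 3/2·(-14,-4) = (-21.0000,-6.0000)
o1: d²=226 > ρ²=47 → inactive
o2: d²=37 ≤ ρ²=47; F_rep = 6·(6,1)/37² = (0.0263,0.0044)
F = F_att + ΣF_rep = (-20.9737,-5.9956)
Δp = p'−p = (-4.1947,-1.1991); α = Δx/Fx = (-28713/6845) / (-28713/1369) = 1/5
check: Δy/Fy = (-8208/6845) / (-8208/1369) = 1/5 ✓

α = 1/5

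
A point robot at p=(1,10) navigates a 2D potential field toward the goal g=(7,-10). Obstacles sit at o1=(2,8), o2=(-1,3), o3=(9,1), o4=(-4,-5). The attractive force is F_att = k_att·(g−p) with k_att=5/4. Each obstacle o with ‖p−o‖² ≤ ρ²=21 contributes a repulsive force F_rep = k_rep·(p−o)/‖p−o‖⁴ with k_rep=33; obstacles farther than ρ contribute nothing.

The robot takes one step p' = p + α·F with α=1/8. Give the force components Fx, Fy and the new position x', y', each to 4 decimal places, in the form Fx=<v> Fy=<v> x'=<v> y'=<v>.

F_att = 5/4·(g−p) = 5/4·(6,-20) = (7.5000,-25.0000)
o1: d²=5 ≤ ρ²=21; F_rep = 33·(-1,2)/5² = (-1.3200,2.6400)
o2: d²=53 > ρ²=21 → inactive
o3: d²=145 > ρ²=21 → inactive
o4: d²=250 > ρ²=21 → inactive
F = F_att + ΣF_rep = (6.1800,-22.3600)
p' = p + 1/8·F = (1.7725,7.2050)

Fx=6.1800 Fy=-22.3600 x'=1.7725 y'=7.2050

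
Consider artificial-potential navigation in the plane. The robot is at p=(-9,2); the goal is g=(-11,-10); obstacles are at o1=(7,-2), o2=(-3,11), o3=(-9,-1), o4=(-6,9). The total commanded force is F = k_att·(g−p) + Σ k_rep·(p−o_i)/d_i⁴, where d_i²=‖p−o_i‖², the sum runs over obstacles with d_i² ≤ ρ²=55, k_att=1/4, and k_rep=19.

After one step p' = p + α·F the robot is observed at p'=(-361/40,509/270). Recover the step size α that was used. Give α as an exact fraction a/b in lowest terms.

F_att = 1/4·(g−p) = 1/4·(-2,-12) = (-0.5000,-3.0000)
o1: d²=272 > ρ²=55 → inactive
o2: d²=117 > ρ²=55 → inactive
o3: d²=9 ≤ ρ²=55; F_rep = 19·(0,3)/9² = (0.0000,0.7037)
o4: d²=58 > ρ²=55 → inactive
F = F_att + ΣF_rep = (-0.5000,-2.2963)
Δp = p'−p = (-0.0250,-0.1148); α = Δx/Fx = (-1/40) / (-1/2) = 1/20
check: Δy/Fy = (-31/270) / (-62/27) = 1/20 ✓

α = 1/20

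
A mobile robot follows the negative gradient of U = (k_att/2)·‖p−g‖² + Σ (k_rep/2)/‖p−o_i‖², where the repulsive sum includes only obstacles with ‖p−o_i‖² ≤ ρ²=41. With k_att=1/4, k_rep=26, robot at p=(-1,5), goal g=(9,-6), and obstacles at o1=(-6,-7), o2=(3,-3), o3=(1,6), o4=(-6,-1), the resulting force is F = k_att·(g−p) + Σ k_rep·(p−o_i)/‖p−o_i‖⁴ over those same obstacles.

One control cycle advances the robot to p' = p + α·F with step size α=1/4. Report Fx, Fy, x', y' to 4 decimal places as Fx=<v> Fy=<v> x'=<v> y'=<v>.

F_att = 1/4·(g−p) = 1/4·(10,-11) = (2.5000,-2.7500)
o1: d²=169 > ρ²=41 → inactive
o2: d²=80 > ρ²=41 → inactive
o3: d²=5 ≤ ρ²=41; F_rep = 26·(-2,-1)/5² = (-2.0800,-1.0400)
o4: d²=61 > ρ²=41 → inactive
F = F_att + ΣF_rep = (0.4200,-3.7900)
p' = p + 1/4·F = (-0.8950,4.0525)

Fx=0.4200 Fy=-3.7900 x'=-0.8950 y'=4.0525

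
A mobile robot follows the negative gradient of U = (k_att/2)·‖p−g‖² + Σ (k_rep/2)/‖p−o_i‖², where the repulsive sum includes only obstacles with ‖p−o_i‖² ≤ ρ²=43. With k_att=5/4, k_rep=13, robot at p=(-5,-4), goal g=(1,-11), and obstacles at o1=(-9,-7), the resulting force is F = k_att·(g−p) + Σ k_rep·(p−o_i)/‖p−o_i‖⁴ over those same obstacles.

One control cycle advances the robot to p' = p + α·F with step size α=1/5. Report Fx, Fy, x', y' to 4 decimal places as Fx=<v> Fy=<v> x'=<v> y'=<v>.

Fx=7.5832 Fy=-8.6876 x'=-3.4834 y'=-5.7375

F_att = 5/4·(g−p) = 5/4·(6,-7) = (7.5000,-8.7500)
o1: d²=25 ≤ ρ²=43; F_rep = 13·(4,3)/25² = (0.0832,0.0624)
F = F_att + ΣF_rep = (7.5832,-8.6876)
p' = p + 1/5·F = (-3.4834,-5.7375)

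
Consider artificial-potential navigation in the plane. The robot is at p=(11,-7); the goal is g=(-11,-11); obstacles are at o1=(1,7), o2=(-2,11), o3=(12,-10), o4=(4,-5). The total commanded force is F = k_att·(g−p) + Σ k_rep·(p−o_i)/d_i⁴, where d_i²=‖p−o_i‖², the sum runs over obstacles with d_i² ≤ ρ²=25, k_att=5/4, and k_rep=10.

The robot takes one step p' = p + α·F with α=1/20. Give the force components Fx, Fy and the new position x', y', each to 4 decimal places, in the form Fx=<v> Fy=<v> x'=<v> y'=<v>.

F_att = 5/4·(g−p) = 5/4·(-22,-4) = (-27.5000,-5.0000)
o1: d²=296 > ρ²=25 → inactive
o2: d²=493 > ρ²=25 → inactive
o3: d²=10 ≤ ρ²=25; F_rep = 10·(-1,3)/10² = (-0.1000,0.3000)
o4: d²=53 > ρ²=25 → inactive
F = F_att + ΣF_rep = (-27.6000,-4.7000)
p' = p + 1/20·F = (9.6200,-7.2350)

Fx=-27.6000 Fy=-4.7000 x'=9.6200 y'=-7.2350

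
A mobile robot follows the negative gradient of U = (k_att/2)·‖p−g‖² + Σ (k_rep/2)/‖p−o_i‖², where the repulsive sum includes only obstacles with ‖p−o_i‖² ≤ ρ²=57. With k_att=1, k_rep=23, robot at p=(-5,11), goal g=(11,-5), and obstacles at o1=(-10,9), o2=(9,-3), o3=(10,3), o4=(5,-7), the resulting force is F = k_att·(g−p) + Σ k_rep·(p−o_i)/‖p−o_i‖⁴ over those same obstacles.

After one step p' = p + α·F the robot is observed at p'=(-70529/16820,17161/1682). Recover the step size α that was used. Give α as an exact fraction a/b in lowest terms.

F_att = 1·(g−p) = 1·(16,-16) = (16.0000,-16.0000)
o1: d²=29 ≤ ρ²=57; F_rep = 23·(5,2)/29² = (0.1367,0.0547)
o2: d²=392 > ρ²=57 → inactive
o3: d²=289 > ρ²=57 → inactive
o4: d²=424 > ρ²=57 → inactive
F = F_att + ΣF_rep = (16.1367,-15.9453)
Δp = p'−p = (0.8068,-0.7973); α = Δx/Fx = (13571/16820) / (13571/841) = 1/20
check: Δy/Fy = (-1341/1682) / (-13410/841) = 1/20 ✓

α = 1/20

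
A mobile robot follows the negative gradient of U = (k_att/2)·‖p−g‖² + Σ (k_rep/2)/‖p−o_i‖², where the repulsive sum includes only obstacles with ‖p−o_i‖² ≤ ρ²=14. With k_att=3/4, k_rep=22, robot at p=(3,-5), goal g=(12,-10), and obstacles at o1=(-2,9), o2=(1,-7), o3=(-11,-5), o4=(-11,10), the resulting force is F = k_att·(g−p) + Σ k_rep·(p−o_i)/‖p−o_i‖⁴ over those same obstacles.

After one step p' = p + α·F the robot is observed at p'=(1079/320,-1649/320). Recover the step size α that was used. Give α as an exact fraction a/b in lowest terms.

F_att = 3/4·(g−p) = 3/4·(9,-5) = (6.7500,-3.7500)
o1: d²=221 > ρ²=14 → inactive
o2: d²=8 ≤ ρ²=14; F_rep = 22·(2,2)/8² = (0.6875,0.6875)
o3: d²=196 > ρ²=14 → inactive
o4: d²=421 > ρ²=14 → inactive
F = F_att + ΣF_rep = (7.4375,-3.0625)
Δp = p'−p = (0.3719,-0.1531); α = Δx/Fx = (119/320) / (119/16) = 1/20
check: Δy/Fy = (-49/320) / (-49/16) = 1/20 ✓

α = 1/20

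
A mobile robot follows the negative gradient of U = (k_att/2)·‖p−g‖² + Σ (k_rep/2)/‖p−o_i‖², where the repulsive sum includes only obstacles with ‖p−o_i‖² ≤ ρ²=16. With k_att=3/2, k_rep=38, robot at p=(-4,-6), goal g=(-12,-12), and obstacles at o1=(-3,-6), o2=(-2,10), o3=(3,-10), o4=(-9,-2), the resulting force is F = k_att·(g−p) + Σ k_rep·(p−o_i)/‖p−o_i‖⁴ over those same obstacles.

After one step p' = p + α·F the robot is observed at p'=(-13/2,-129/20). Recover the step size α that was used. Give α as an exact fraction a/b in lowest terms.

α = 1/20

F_att = 3/2·(g−p) = 3/2·(-8,-6) = (-12.0000,-9.0000)
o1: d²=1 ≤ ρ²=16; F_rep = 38·(-1,0)/1² = (-38.0000,0.0000)
o2: d²=260 > ρ²=16 → inactive
o3: d²=65 > ρ²=16 → inactive
o4: d²=41 > ρ²=16 → inactive
F = F_att + ΣF_rep = (-50.0000,-9.0000)
Δp = p'−p = (-2.5000,-0.4500); α = Δx/Fx = (-5/2) / (-50) = 1/20
check: Δy/Fy = (-9/20) / (-9) = 1/20 ✓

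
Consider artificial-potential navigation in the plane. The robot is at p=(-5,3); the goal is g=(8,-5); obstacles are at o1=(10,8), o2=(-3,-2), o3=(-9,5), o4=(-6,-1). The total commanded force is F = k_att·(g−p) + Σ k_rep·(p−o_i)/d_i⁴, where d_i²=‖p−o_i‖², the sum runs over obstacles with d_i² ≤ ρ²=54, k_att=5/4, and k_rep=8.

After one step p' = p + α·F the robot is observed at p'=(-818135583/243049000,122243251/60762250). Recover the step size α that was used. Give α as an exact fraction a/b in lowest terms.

α = 1/10

F_att = 5/4·(g−p) = 5/4·(13,-8) = (16.2500,-10.0000)
o1: d²=250 > ρ²=54 → inactive
o2: d²=29 ≤ ρ²=54; F_rep = 8·(-2,5)/29² = (-0.0190,0.0476)
o3: d²=20 ≤ ρ²=54; F_rep = 8·(4,-2)/20² = (0.0800,-0.0400)
o4: d²=17 ≤ ρ²=54; F_rep = 8·(1,4)/17² = (0.0277,0.1107)
F = F_att + ΣF_rep = (16.3387,-9.8817)
Δp = p'−p = (1.6339,-0.9882); α = Δx/Fx = (397109417/243049000) / (397109417/24304900) = 1/10
check: Δy/Fy = (-60043499/60762250) / (-60043499/6076225) = 1/10 ✓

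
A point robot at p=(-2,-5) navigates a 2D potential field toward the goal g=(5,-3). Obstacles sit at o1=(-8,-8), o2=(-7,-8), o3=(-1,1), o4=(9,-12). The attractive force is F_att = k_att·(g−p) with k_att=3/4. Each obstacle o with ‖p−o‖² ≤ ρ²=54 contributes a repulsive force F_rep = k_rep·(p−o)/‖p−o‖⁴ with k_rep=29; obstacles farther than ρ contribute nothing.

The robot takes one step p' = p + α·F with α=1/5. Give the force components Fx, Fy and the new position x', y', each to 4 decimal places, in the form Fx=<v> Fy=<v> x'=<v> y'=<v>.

F_att = 3/4·(g−p) = 3/4·(7,2) = (5.2500,1.5000)
o1: d²=45 ≤ ρ²=54; F_rep = 29·(6,3)/45² = (0.0859,0.0430)
o2: d²=34 ≤ ρ²=54; F_rep = 29·(5,3)/34² = (0.1254,0.0753)
o3: d²=37 ≤ ρ²=54; F_rep = 29·(-1,-6)/37² = (-0.0212,-0.1271)
o4: d²=170 > ρ²=54 → inactive
F = F_att + ΣF_rep = (5.4402,1.4911)
p' = p + 1/5·F = (-0.9120,-4.7018)

Fx=5.4402 Fy=1.4911 x'=-0.9120 y'=-4.7018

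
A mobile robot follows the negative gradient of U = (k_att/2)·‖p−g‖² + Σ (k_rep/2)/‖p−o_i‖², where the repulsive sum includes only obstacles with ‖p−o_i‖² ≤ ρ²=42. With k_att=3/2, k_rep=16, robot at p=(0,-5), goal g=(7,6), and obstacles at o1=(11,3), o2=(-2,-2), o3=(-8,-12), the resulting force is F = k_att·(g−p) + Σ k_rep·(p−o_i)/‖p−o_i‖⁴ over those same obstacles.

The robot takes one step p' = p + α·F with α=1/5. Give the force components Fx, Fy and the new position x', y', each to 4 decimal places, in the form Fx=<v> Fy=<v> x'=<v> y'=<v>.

F_att = 3/2·(g−p) = 3/2·(7,11) = (10.5000,16.5000)
o1: d²=185 > ρ²=42 → inactive
o2: d²=13 ≤ ρ²=42; F_rep = 16·(2,-3)/13² = (0.1893,-0.2840)
o3: d²=113 > ρ²=42 → inactive
F = F_att + ΣF_rep = (10.6893,16.2160)
p' = p + 1/5·F = (2.1379,-1.7568)

Fx=10.6893 Fy=16.2160 x'=2.1379 y'=-1.7568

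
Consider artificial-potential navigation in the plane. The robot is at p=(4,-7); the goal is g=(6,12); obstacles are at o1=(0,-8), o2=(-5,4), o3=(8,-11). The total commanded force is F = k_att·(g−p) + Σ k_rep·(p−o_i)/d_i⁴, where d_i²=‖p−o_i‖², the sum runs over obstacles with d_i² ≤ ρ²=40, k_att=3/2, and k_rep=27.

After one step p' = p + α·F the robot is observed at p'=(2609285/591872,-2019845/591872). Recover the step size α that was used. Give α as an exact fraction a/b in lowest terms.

α = 1/8

F_att = 3/2·(g−p) = 3/2·(2,19) = (3.0000,28.5000)
o1: d²=17 ≤ ρ²=40; F_rep = 27·(4,1)/17² = (0.3737,0.0934)
o2: d²=202 > ρ²=40 → inactive
o3: d²=32 ≤ ρ²=40; F_rep = 27·(-4,4)/32² = (-0.1055,0.1055)
F = F_att + ΣF_rep = (3.2682,28.6989)
Δp = p'−p = (0.4085,3.5874); α = Δx/Fx = (241797/591872) / (241797/73984) = 1/8
check: Δy/Fy = (2123259/591872) / (2123259/73984) = 1/8 ✓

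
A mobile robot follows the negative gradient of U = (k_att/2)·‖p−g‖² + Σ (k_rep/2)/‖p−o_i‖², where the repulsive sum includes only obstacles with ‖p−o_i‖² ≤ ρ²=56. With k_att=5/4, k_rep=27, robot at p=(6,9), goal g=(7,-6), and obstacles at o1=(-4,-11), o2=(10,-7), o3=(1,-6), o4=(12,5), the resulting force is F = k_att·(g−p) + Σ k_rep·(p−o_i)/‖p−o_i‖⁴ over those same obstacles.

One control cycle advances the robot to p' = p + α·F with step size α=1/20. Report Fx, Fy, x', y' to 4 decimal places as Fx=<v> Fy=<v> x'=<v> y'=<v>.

Fx=1.1901 Fy=-18.7101 x'=6.0595 y'=8.0645

F_att = 5/4·(g−p) = 5/4·(1,-15) = (1.2500,-18.7500)
o1: d²=500 > ρ²=56 → inactive
o2: d²=272 > ρ²=56 → inactive
o3: d²=250 > ρ²=56 → inactive
o4: d²=52 ≤ ρ²=56; F_rep = 27·(-6,4)/52² = (-0.0599,0.0399)
F = F_att + ΣF_rep = (1.1901,-18.7101)
p' = p + 1/20·F = (6.0595,8.0645)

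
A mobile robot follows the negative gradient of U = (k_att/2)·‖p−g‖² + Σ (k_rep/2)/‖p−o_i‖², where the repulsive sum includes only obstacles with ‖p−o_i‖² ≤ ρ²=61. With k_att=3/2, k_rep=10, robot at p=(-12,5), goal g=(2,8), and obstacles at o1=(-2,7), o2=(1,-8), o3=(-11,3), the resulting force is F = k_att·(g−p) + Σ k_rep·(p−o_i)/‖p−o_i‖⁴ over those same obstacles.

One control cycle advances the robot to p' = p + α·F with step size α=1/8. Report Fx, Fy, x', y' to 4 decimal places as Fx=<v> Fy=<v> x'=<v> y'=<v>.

Fx=20.6000 Fy=5.3000 x'=-9.4250 y'=5.6625

F_att = 3/2·(g−p) = 3/2·(14,3) = (21.0000,4.5000)
o1: d²=104 > ρ²=61 → inactive
o2: d²=338 > ρ²=61 → inactive
o3: d²=5 ≤ ρ²=61; F_rep = 10·(-1,2)/5² = (-0.4000,0.8000)
F = F_att + ΣF_rep = (20.6000,5.3000)
p' = p + 1/8·F = (-9.4250,5.6625)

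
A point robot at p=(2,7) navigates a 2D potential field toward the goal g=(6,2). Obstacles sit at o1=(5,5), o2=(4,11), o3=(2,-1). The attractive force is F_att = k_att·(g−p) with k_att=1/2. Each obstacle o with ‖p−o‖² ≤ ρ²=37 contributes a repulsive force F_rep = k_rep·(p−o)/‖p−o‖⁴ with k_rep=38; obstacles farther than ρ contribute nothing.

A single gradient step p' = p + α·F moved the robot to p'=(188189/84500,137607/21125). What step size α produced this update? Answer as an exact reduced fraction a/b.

F_att = 1/2·(g−p) = 1/2·(4,-5) = (2.0000,-2.5000)
o1: d²=13 ≤ ρ²=37; F_rep = 38·(-3,2)/13² = (-0.6746,0.4497)
o2: d²=20 ≤ ρ²=37; F_rep = 38·(-2,-4)/20² = (-0.1900,-0.3800)
o3: d²=64 > ρ²=37 → inactive
F = F_att + ΣF_rep = (1.1354,-2.4303)
Δp = p'−p = (0.2271,-0.4861); α = Δx/Fx = (19189/84500) / (19189/16900) = 1/5
check: Δy/Fy = (-10268/21125) / (-10268/4225) = 1/5 ✓

α = 1/5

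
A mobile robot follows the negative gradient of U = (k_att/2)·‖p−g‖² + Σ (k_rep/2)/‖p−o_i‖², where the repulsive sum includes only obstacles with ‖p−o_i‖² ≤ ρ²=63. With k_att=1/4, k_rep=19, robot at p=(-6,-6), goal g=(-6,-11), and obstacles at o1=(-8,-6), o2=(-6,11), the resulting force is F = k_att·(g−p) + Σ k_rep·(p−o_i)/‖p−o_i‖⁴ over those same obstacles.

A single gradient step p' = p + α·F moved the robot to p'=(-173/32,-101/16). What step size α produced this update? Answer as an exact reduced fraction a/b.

α = 1/4

F_att = 1/4·(g−p) = 1/4·(0,-5) = (0.0000,-1.2500)
o1: d²=4 ≤ ρ²=63; F_rep = 19·(2,0)/4² = (2.3750,0.0000)
o2: d²=289 > ρ²=63 → inactive
F = F_att + ΣF_rep = (2.3750,-1.2500)
Δp = p'−p = (0.5938,-0.3125); α = Δx/Fx = (19/32) / (19/8) = 1/4
check: Δy/Fy = (-5/16) / (-5/4) = 1/4 ✓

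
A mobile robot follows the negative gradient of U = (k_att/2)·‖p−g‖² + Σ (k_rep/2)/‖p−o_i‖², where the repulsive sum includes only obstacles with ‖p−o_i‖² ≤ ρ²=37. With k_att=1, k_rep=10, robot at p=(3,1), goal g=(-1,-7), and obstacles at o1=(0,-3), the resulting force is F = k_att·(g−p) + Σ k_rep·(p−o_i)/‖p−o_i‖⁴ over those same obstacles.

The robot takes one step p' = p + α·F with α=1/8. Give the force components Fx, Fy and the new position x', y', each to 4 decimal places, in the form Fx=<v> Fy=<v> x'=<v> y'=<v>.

F_att = 1·(g−p) = 1·(-4,-8) = (-4.0000,-8.0000)
o1: d²=25 ≤ ρ²=37; F_rep = 10·(3,4)/25² = (0.0480,0.0640)
F = F_att + ΣF_rep = (-3.9520,-7.9360)
p' = p + 1/8·F = (2.5060,0.0080)

Fx=-3.9520 Fy=-7.9360 x'=2.5060 y'=0.0080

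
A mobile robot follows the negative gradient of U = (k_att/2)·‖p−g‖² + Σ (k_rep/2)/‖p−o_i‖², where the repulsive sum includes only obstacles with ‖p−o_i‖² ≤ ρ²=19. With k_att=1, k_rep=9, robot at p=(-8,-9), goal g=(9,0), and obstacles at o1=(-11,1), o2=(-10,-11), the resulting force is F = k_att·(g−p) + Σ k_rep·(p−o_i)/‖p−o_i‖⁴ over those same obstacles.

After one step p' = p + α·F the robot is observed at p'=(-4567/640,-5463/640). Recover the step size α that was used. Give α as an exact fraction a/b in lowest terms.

α = 1/20

F_att = 1·(g−p) = 1·(17,9) = (17.0000,9.0000)
o1: d²=109 > ρ²=19 → inactive
o2: d²=8 ≤ ρ²=19; F_rep = 9·(2,2)/8² = (0.2812,0.2812)
F = F_att + ΣF_rep = (17.2812,9.2812)
Δp = p'−p = (0.8641,0.4641); α = Δx/Fx = (553/640) / (553/32) = 1/20
check: Δy/Fy = (297/640) / (297/32) = 1/20 ✓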